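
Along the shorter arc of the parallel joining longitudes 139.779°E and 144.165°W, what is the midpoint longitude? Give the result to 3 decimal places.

177.807°E

Signed shortest Δλ from +139.779° to -144.165° is +76.056°.
Midpoint longitude = +139.779° + (+76.056°)/2 = +139.779° + 38.028° = +177.807°.
(The naïve average (+139.779 + -144.165)/2 = -2.193° is on the wrong side of the globe.)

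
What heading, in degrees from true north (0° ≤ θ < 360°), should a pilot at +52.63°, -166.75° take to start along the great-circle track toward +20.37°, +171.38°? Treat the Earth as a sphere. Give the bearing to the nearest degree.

216°

Δλ = 171.38 − -166.75 = 338.13°; wrapped into (−180°, 180°]: -21.87°.
θ = atan2( sin Δλ · cos φ₂ , cos φ₁ · sin φ₂ − sin φ₁ · cos φ₂ · cos Δλ )
  = atan2(-0.34921, -0.48014) = -143.972° → normalised to [0°, 360°): 216.028°.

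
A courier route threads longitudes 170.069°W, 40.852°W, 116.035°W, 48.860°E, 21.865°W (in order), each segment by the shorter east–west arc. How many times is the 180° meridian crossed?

Leg 1: -170.069° → -40.852°, shortest Δλ = 129.217° (east) — does not cross 180°.
Leg 2: -40.852° → -116.035°, shortest Δλ = -75.183° (west) — does not cross 180°.
Leg 3: -116.035° → +48.860°, shortest Δλ = 164.895° (east) — does not cross 180°.
Leg 4: +48.860° → -21.865°, shortest Δλ = -70.725° (west) — does not cross 180°.
Total crossings: 0.

0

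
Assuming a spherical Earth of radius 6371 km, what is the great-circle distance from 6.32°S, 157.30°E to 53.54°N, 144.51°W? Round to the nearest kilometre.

Δλ = -144.51 − 157.30 = -301.81°; wrapped into (−180°, 180°]: 58.19°.
Δφ = 53.54 − -6.32 = 59.86°.
a = sin²(Δφ/2) + cos φ₁ · cos φ₂ · sin²(Δλ/2) = 0.388601.
c = 2·atan2(√a, √(1−a)) = 1.34611 rad → d = 6371·c ≈ 8576.08 km.

8576 km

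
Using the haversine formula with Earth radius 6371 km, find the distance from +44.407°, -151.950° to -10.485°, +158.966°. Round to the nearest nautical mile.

Δλ = 158.966 − -151.950 = 310.916°; wrapped into (−180°, 180°]: -49.084°.
Δφ = -10.485 − 44.407 = -54.892°.
a = sin²(Δφ/2) + cos φ₁ · cos φ₂ · sin²(Δλ/2) = 0.333631.
c = 2·atan2(√a, √(1−a)) = 1.23159 rad → d = 6371·c ≈ 7846.47 km ≈ 4236.75 nmi.

4237 nmi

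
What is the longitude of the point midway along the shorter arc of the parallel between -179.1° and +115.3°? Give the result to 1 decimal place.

+148.1°

Signed shortest Δλ from -179.1° to +115.3° is -65.6°.
Midpoint longitude = -179.1° + (-65.6°)/2 = -179.1° − 32.8° = -211.9°.
Normalise into (−180°, 180°]: +148.1°.
(The naïve average (-179.1 + +115.3)/2 = -31.9° is on the wrong side of the globe.)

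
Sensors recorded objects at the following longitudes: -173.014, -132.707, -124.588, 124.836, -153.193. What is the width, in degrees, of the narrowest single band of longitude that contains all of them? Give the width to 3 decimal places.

Sort the longitudes: -173.014°, -153.193°, -132.707°, -124.588°, +124.836°.
Eastward gaps between consecutive values (wrapping around): 19.821°, 20.486°, 8.119°, 249.424°, 62.150°.
Largest gap = 249.424° ⇒ minimal covering band is its complement: 360° − 249.424° = 110.576°.
Band runs from +124.836° eastward to -124.588°, crossing the antimeridian.

110.576°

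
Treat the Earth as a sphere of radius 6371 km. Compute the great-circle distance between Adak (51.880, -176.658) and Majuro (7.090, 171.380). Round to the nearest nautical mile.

Δλ = 171.380 − -176.658 = 348.038°; wrapped into (−180°, 180°]: -11.962°.
Δφ = 7.090 − 51.880 = -44.790°.
a = sin²(Δφ/2) + cos φ₁ · cos φ₂ · sin²(Δλ/2) = 0.151804.
c = 2·atan2(√a, √(1−a)) = 0.80044 rad → d = 6371·c ≈ 5099.60 km ≈ 2753.56 nmi.

2754 nmi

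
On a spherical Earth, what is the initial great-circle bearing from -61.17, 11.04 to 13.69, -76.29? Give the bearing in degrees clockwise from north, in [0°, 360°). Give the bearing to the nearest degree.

279°

Δλ = -76.29 − 11.04 = -87.33°.
θ = atan2( sin Δλ · cos φ₂ , cos φ₁ · sin φ₂ − sin φ₁ · cos φ₂ · cos Δλ )
  = atan2(-0.97054, 0.15377) = -80.997° → normalised to [0°, 360°): 279.003°.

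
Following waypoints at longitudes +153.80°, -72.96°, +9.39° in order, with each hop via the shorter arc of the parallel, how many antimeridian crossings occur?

1

Leg 1: +153.80° → -72.96°, shortest Δλ = 133.24° (east) — crosses 180°.
Leg 2: -72.96° → +9.39°, shortest Δλ = 82.35° (east) — does not cross 180°.
Total crossings: 1.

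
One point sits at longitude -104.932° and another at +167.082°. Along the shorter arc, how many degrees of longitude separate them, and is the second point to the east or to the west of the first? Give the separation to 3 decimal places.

Raw difference: 167.082 − -104.932 = 272.014°.
Normalise into (−180°, 180°]: 272.014° − 360° = -87.986°.
Negative ⇒ the second point lies to the west; separation 87.986°.

87.986° west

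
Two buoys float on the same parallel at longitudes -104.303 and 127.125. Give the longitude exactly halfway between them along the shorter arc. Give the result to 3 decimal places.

-168.589°

Signed shortest Δλ from -104.303° to +127.125° is -128.572°.
Midpoint longitude = -104.303° + (-128.572°)/2 = -104.303° − 64.286° = -168.589°.
(The naïve average (-104.303 + +127.125)/2 = 11.411° is on the wrong side of the globe.)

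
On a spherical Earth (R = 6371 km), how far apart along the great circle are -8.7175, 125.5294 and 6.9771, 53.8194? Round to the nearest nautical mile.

4393 nmi

Δλ = 53.8194 − 125.5294 = -71.7100°.
Δφ = 6.9771 − -8.7175 = 15.6946°.
a = sin²(Δφ/2) + cos φ₁ · cos φ₂ · sin²(Δλ/2) = 0.355253.
c = 2·atan2(√a, √(1−a)) = 1.27710 rad → d = 6371·c ≈ 8136.40 km ≈ 4393.30 nmi.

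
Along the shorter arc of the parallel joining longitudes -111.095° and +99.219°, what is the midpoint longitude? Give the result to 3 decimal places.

+174.062°

Signed shortest Δλ from -111.095° to +99.219° is -149.686°.
Midpoint longitude = -111.095° + (-149.686°)/2 = -111.095° − 74.843° = -185.938°.
Normalise into (−180°, 180°]: +174.062°.
(The naïve average (-111.095 + +99.219)/2 = -5.938° is on the wrong side of the globe.)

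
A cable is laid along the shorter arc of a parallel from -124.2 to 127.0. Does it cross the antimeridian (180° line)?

Naïve |127.0 − -124.2| = 251.2° > 180°, so the shorter arc goes the other way round — across 180°.
Signed shortest Δλ = ((127.0 − -124.2 + 180) mod 360) − 180 = -108.8°.
Going west by 108.8° from -124.2° passes through 180° before reaching +127.0°.

Yes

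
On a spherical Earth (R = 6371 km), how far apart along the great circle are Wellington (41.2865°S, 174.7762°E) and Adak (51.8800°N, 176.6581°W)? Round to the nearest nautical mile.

5612 nmi

Δλ = -176.6581 − 174.7762 = -351.4343°; wrapped into (−180°, 180°]: 8.5657°.
Δφ = 51.8800 − -41.2865 = 93.1665°.
a = sin²(Δφ/2) + cos φ₁ · cos φ₂ · sin²(Δλ/2) = 0.530206.
c = 2·atan2(√a, √(1−a)) = 1.63124 rad → d = 6371·c ≈ 10392.66 km ≈ 5611.59 nmi.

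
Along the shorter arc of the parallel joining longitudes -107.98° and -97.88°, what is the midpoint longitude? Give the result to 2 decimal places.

-102.93°

Signed shortest Δλ from -107.98° to -97.88° is +10.10°.
Midpoint longitude = -107.98° + (+10.10°)/2 = -107.98° + 5.05° = -102.93°.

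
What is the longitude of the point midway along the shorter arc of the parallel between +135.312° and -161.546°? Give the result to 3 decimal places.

Signed shortest Δλ from +135.312° to -161.546° is +63.142°.
Midpoint longitude = +135.312° + (+63.142°)/2 = +135.312° + 31.571° = +166.883°.
(The naïve average (+135.312 + -161.546)/2 = -13.117° is on the wrong side of the globe.)

+166.883°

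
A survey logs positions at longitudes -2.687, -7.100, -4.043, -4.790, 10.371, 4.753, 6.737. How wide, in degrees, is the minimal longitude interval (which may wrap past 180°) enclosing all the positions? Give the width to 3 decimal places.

17.471°

Sort the longitudes: -7.100°, -4.790°, -4.043°, -2.687°, +4.753°, +6.737°, +10.371°.
Eastward gaps between consecutive values (wrapping around): 2.310°, 0.747°, 1.356°, 7.440°, 1.984°, 3.634°, 342.529°.
Largest gap = 342.529° ⇒ minimal covering band is its complement: 360° − 342.529° = 17.471°.
Band runs from -7.100° eastward to +10.371°.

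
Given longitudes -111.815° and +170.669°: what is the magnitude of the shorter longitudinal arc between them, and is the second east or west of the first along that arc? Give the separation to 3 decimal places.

77.516° west

Raw difference: 170.669 − -111.815 = 282.484°.
Normalise into (−180°, 180°]: 282.484° − 360° = -77.516°.
Negative ⇒ the second point lies to the west; separation 77.516°.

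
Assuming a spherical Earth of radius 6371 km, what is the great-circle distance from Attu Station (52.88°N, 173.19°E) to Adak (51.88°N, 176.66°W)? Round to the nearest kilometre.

697 km

Δλ = -176.66 − 173.19 = -349.85°; wrapped into (−180°, 180°]: 10.15°.
Δφ = 51.88 − 52.88 = -1.00°.
a = sin²(Δφ/2) + cos φ₁ · cos φ₂ · sin²(Δλ/2) = 0.002991.
c = 2·atan2(√a, √(1−a)) = 0.10944 rad → d = 6371·c ≈ 697.24 km.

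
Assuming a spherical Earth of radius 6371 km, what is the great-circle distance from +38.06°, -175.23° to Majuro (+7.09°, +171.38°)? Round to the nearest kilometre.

3698 km

Δλ = 171.38 − -175.23 = 346.61°; wrapped into (−180°, 180°]: -13.39°.
Δφ = 7.09 − 38.06 = -30.97°.
a = sin²(Δφ/2) + cos φ₁ · cos φ₂ · sin²(Δλ/2) = 0.081901.
c = 2·atan2(√a, √(1−a)) = 0.58048 rad → d = 6371·c ≈ 3698.27 km.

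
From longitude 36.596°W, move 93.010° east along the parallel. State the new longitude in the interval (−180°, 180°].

56.414°E

Start at -36.596°; shift +93.010° → +56.414°.
+56.414° already lies in (−180°, 180°].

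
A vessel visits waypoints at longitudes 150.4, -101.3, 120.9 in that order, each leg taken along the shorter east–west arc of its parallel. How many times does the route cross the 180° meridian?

2

Leg 1: +150.4° → -101.3°, shortest Δλ = 108.3° (east) — crosses 180°.
Leg 2: -101.3° → +120.9°, shortest Δλ = -137.8° (west) — crosses 180°.
Total crossings: 2.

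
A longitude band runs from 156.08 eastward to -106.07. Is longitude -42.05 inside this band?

No

Band width going east from +156.08° to -106.07°: ((-106.07 − 156.08) mod 360) = 97.85°.
Offset of -42.05° east of the west edge: ((-42.05 − 156.08) mod 360) = 161.87°.
161.87° > 97.85° ⇒ outside.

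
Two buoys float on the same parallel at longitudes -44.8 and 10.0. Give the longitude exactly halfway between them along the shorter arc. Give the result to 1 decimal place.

Signed shortest Δλ from -44.8° to +10.0° is +54.8°.
Midpoint longitude = -44.8° + (+54.8°)/2 = -44.8° + 27.4° = -17.4°.

-17.4°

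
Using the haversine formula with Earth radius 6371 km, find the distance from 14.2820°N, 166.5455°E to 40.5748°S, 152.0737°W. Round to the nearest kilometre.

7442 km

Δλ = -152.0737 − 166.5455 = -318.6192°; wrapped into (−180°, 180°]: 41.3808°.
Δφ = -40.5748 − 14.2820 = -54.8568°.
a = sin²(Δφ/2) + cos φ₁ · cos φ₂ · sin²(Δλ/2) = 0.304077.
c = 2·atan2(√a, √(1−a)) = 1.16816 rad → d = 6371·c ≈ 7442.34 km.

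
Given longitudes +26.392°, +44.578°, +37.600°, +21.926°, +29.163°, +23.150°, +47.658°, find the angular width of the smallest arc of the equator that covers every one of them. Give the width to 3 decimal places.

Sort the longitudes: +21.926°, +23.150°, +26.392°, +29.163°, +37.600°, +44.578°, +47.658°.
Eastward gaps between consecutive values (wrapping around): 1.224°, 3.242°, 2.771°, 8.437°, 6.978°, 3.080°, 334.268°.
Largest gap = 334.268° ⇒ minimal covering band is its complement: 360° − 334.268° = 25.732°.
Band runs from +21.926° eastward to +47.658°.

25.732°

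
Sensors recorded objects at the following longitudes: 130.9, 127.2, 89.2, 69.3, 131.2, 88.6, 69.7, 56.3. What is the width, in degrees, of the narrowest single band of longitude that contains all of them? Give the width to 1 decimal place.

Sort the longitudes: +56.3°, +69.3°, +69.7°, +88.6°, +89.2°, +127.2°, +130.9°, +131.2°.
Eastward gaps between consecutive values (wrapping around): 13.0°, 0.4°, 18.9°, 0.6°, 38.0°, 3.7°, 0.3°, 285.1°.
Largest gap = 285.1° ⇒ minimal covering band is its complement: 360° − 285.1° = 74.9°.
Band runs from +56.3° eastward to +131.2°.

74.9°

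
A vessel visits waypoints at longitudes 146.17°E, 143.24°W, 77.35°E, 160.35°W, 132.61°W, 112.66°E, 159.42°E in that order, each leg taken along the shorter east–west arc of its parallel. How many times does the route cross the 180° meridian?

Leg 1: +146.17° → -143.24°, shortest Δλ = 70.59° (east) — crosses 180°.
Leg 2: -143.24° → +77.35°, shortest Δλ = -139.41° (west) — crosses 180°.
Leg 3: +77.35° → -160.35°, shortest Δλ = 122.3° (east) — crosses 180°.
Leg 4: -160.35° → -132.61°, shortest Δλ = 27.74° (east) — does not cross 180°.
Leg 5: -132.61° → +112.66°, shortest Δλ = -114.73° (west) — crosses 180°.
Leg 6: +112.66° → +159.42°, shortest Δλ = 46.76° (east) — does not cross 180°.
Total crossings: 4.

4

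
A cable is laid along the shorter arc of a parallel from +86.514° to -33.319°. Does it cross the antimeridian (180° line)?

Signed shortest Δλ = ((-33.319 − 86.514 + 180) mod 360) − 180 = -119.833°.
Going west by 119.833° from +86.514° reaches -33.319° without touching 180°.

No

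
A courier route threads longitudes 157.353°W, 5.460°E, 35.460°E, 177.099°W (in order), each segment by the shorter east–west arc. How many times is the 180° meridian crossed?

Leg 1: -157.353° → +5.460°, shortest Δλ = 162.813° (east) — does not cross 180°.
Leg 2: +5.460° → +35.460°, shortest Δλ = 30.0° (east) — does not cross 180°.
Leg 3: +35.460° → -177.099°, shortest Δλ = 147.441° (east) — crosses 180°.
Total crossings: 1.

1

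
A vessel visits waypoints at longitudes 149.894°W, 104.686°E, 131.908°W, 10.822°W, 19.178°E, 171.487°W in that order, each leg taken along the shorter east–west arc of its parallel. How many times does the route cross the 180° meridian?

3

Leg 1: -149.894° → +104.686°, shortest Δλ = -105.42° (west) — crosses 180°.
Leg 2: +104.686° → -131.908°, shortest Δλ = 123.406° (east) — crosses 180°.
Leg 3: -131.908° → -10.822°, shortest Δλ = 121.086° (east) — does not cross 180°.
Leg 4: -10.822° → +19.178°, shortest Δλ = 30.0° (east) — does not cross 180°.
Leg 5: +19.178° → -171.487°, shortest Δλ = 169.335° (east) — crosses 180°.
Total crossings: 3.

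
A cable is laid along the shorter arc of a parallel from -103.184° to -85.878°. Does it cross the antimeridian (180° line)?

Signed shortest Δλ = ((-85.878 − -103.184 + 180) mod 360) − 180 = 17.306°.
Going east by 17.306° from -103.184° reaches -85.878° without touching 180°.

No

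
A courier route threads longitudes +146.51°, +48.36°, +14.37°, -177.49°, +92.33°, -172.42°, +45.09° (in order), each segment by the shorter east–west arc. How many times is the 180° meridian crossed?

Leg 1: +146.51° → +48.36°, shortest Δλ = -98.15° (west) — does not cross 180°.
Leg 2: +48.36° → +14.37°, shortest Δλ = -33.99° (west) — does not cross 180°.
Leg 3: +14.37° → -177.49°, shortest Δλ = 168.14° (east) — crosses 180°.
Leg 4: -177.49° → +92.33°, shortest Δλ = -90.18° (west) — crosses 180°.
Leg 5: +92.33° → -172.42°, shortest Δλ = 95.25° (east) — crosses 180°.
Leg 6: -172.42° → +45.09°, shortest Δλ = -142.49° (west) — crosses 180°.
Total crossings: 4.

4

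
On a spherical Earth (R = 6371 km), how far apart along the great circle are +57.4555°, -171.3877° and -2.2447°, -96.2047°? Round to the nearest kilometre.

9341 km

Δλ = -96.2047 − -171.3877 = 75.1830°.
Δφ = -2.2447 − 57.4555 = -59.7002°.
a = sin²(Δφ/2) + cos φ₁ · cos φ₂ · sin²(Δλ/2) = 0.447775.
c = 2·atan2(√a, √(1−a)) = 1.46616 rad → d = 6371·c ≈ 9340.88 km.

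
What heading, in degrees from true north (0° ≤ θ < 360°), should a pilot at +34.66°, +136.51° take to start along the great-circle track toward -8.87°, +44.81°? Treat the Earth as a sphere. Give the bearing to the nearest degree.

Δλ = 44.81 − 136.51 = -91.70°.
θ = atan2( sin Δλ · cos φ₂ , cos φ₁ · sin φ₂ − sin φ₁ · cos φ₂ · cos Δλ )
  = atan2(-0.98761, -0.11016) = -96.365° → normalised to [0°, 360°): 263.635°.

264°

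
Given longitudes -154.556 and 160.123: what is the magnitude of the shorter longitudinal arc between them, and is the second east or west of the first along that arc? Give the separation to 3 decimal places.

45.321° west

Raw difference: 160.123 − -154.556 = 314.679°.
Normalise into (−180°, 180°]: 314.679° − 360° = -45.321°.
Negative ⇒ the second point lies to the west; separation 45.321°.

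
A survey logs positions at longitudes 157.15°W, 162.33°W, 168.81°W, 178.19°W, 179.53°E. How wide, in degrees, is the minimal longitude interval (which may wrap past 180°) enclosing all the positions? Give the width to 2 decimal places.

Sort the longitudes: -178.19°, -168.81°, -162.33°, -157.15°, +179.53°.
Eastward gaps between consecutive values (wrapping around): 9.38°, 6.48°, 5.18°, 336.68°, 2.28°.
Largest gap = 336.68° ⇒ minimal covering band is its complement: 360° − 336.68° = 23.32°.
Band runs from +179.53° eastward to -157.15°, crossing the antimeridian.

23.32°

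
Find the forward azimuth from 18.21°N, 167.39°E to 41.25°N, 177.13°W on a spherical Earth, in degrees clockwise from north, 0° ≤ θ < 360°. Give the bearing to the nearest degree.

27°

Δλ = -177.13 − 167.39 = -344.52°; wrapped into (−180°, 180°]: 15.48°.
θ = atan2( sin Δλ · cos φ₂ , cos φ₁ · sin φ₂ − sin φ₁ · cos φ₂ · cos Δλ )
  = atan2(0.20067, 0.39990) = 26.647° → normalised to [0°, 360°): 26.647°.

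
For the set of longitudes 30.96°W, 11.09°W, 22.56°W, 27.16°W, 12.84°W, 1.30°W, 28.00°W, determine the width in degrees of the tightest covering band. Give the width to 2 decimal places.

29.66°

Sort the longitudes: -30.96°, -28.00°, -27.16°, -22.56°, -12.84°, -11.09°, -1.30°.
Eastward gaps between consecutive values (wrapping around): 2.96°, 0.84°, 4.60°, 9.72°, 1.75°, 9.79°, 330.34°.
Largest gap = 330.34° ⇒ minimal covering band is its complement: 360° − 330.34° = 29.66°.
Band runs from -30.96° eastward to -1.30°.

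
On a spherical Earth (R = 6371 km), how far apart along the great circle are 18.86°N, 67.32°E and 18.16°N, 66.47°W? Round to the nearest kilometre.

Δλ = -66.47 − 67.32 = -133.79°.
Δφ = 18.16 − 18.86 = -0.70°.
a = sin²(Δφ/2) + cos φ₁ · cos φ₂ · sin²(Δλ/2) = 0.760747.
c = 2·atan2(√a, √(1−a)) = 2.11940 rad → d = 6371·c ≈ 13502.69 km.

13503 km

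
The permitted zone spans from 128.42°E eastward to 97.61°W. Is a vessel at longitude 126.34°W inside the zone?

Band width going east from +128.42° to -97.61°: ((-97.61 − 128.42) mod 360) = 133.97°.
Offset of -126.34° east of the west edge: ((-126.34 − 128.42) mod 360) = 105.24°.
105.24° ≤ 133.97° ⇒ inside.

Yes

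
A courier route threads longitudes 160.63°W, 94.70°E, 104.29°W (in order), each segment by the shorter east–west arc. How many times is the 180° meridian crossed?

2

Leg 1: -160.63° → +94.70°, shortest Δλ = -104.67° (west) — crosses 180°.
Leg 2: +94.70° → -104.29°, shortest Δλ = 161.01° (east) — crosses 180°.
Total crossings: 2.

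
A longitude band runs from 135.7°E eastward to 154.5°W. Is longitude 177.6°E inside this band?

Band width going east from +135.7° to -154.5°: ((-154.5 − 135.7) mod 360) = 69.8°.
Offset of +177.6° east of the west edge: ((177.6 − 135.7) mod 360) = 41.9°.
41.9° ≤ 69.8° ⇒ inside.

Yes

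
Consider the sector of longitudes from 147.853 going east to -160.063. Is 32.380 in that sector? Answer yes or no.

Band width going east from +147.853° to -160.063°: ((-160.063 − 147.853) mod 360) = 52.084°.
Offset of +32.380° east of the west edge: ((32.380 − 147.853) mod 360) = 244.527°.
244.527° > 52.084° ⇒ outside.

No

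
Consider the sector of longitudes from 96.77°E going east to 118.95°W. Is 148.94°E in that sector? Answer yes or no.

Yes

Band width going east from +96.77° to -118.95°: ((-118.95 − 96.77) mod 360) = 144.28°.
Offset of +148.94° east of the west edge: ((148.94 − 96.77) mod 360) = 52.17°.
52.17° ≤ 144.28° ⇒ inside.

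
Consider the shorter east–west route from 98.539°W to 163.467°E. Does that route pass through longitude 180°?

Naïve |163.467 − -98.539| = 262.006° > 180°, so the shorter arc goes the other way round — across 180°.
Signed shortest Δλ = ((163.467 − -98.539 + 180) mod 360) − 180 = -97.994°.
Going west by 97.994° from -98.539° passes through 180° before reaching +163.467°.

Yes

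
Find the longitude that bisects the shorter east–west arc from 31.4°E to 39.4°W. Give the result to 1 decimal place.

Signed shortest Δλ from +31.4° to -39.4° is -70.8°.
Midpoint longitude = +31.4° + (-70.8°)/2 = +31.4° − 35.4° = -4.0°.

4.0°W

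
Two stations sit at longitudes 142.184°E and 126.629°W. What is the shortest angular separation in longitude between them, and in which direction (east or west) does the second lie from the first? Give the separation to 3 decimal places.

Raw difference: -126.629 − 142.184 = -268.813°.
Normalise into (−180°, 180°]: -268.813° + 360° = 91.187°.
Positive ⇒ the second point lies to the east; separation 91.187°.

91.187° east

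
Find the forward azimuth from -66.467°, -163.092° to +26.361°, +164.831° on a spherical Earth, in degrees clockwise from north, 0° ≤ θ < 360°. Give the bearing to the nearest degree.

331°

Δλ = 164.831 − -163.092 = 327.923°; wrapped into (−180°, 180°]: -32.077°.
θ = atan2( sin Δλ · cos φ₂ , cos φ₁ · sin φ₂ − sin φ₁ · cos φ₂ · cos Δλ )
  = atan2(-0.47584, 0.87337) = -28.583° → normalised to [0°, 360°): 331.417°.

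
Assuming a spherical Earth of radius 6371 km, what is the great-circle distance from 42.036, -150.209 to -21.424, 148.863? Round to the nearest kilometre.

9425 km

Δλ = 148.863 − -150.209 = 299.072°; wrapped into (−180°, 180°]: -60.928°.
Δφ = -21.424 − 42.036 = -63.460°.
a = sin²(Δφ/2) + cos φ₁ · cos φ₂ · sin²(Δλ/2) = 0.454311.
c = 2·atan2(√a, √(1−a)) = 1.47929 rad → d = 6371·c ≈ 9424.57 km.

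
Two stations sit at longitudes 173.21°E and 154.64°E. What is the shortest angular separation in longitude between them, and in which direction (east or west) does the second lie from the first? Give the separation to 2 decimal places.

18.57° west

Raw difference: 154.64 − 173.21 = -18.57°.
Normalise into (−180°, 180°]: -18.57° stays -18.57°.
Negative ⇒ the second point lies to the west; separation 18.57°.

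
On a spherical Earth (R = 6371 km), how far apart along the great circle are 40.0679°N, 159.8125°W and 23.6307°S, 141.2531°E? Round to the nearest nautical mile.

Δλ = 141.2531 − -159.8125 = 301.0656°; wrapped into (−180°, 180°]: -58.9344°.
Δφ = -23.6307 − 40.0679 = -63.6986°.
a = sin²(Δφ/2) + cos φ₁ · cos φ₂ · sin²(Δλ/2) = 0.448116.
c = 2·atan2(√a, √(1−a)) = 1.46684 rad → d = 6371·c ≈ 9345.24 km ≈ 5046.03 nmi.

5046 nmi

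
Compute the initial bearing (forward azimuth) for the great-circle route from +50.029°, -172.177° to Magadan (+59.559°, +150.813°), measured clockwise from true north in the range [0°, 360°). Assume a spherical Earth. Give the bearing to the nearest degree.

Δλ = 150.813 − -172.177 = 322.990°; wrapped into (−180°, 180°]: -37.010°.
θ = atan2( sin Δλ · cos φ₂ , cos φ₁ · sin φ₂ − sin φ₁ · cos φ₂ · cos Δλ )
  = atan2(-0.30498, 0.24379) = -51.362° → normalised to [0°, 360°): 308.638°.

309°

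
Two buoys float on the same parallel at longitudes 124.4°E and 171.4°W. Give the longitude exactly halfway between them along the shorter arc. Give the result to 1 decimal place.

Signed shortest Δλ from +124.4° to -171.4° is +64.2°.
Midpoint longitude = +124.4° + (+64.2°)/2 = +124.4° + 32.1° = +156.5°.
(The naïve average (+124.4 + -171.4)/2 = -23.5° is on the wrong side of the globe.)

156.5°E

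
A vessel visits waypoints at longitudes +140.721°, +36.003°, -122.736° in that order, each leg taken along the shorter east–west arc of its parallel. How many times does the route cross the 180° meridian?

0

Leg 1: +140.721° → +36.003°, shortest Δλ = -104.718° (west) — does not cross 180°.
Leg 2: +36.003° → -122.736°, shortest Δλ = -158.739° (west) — does not cross 180°.
Total crossings: 0.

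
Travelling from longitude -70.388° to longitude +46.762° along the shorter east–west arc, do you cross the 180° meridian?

No

Signed shortest Δλ = ((46.762 − -70.388 + 180) mod 360) − 180 = 117.15°.
Going east by 117.15° from -70.388° reaches +46.762° without touching 180°.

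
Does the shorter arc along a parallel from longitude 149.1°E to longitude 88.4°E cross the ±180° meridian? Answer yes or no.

No

Signed shortest Δλ = ((88.4 − 149.1 + 180) mod 360) − 180 = -60.7°.
Going west by 60.7° from +149.1° reaches +88.4° without touching 180°.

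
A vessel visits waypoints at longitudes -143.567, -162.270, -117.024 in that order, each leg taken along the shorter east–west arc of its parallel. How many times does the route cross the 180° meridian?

0

Leg 1: -143.567° → -162.270°, shortest Δλ = -18.703° (west) — does not cross 180°.
Leg 2: -162.270° → -117.024°, shortest Δλ = 45.246° (east) — does not cross 180°.
Total crossings: 0.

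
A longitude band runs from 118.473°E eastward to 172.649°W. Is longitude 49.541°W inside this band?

No

Band width going east from +118.473° to -172.649°: ((-172.649 − 118.473) mod 360) = 68.878°.
Offset of -49.541° east of the west edge: ((-49.541 − 118.473) mod 360) = 191.986°.
191.986° > 68.878° ⇒ outside.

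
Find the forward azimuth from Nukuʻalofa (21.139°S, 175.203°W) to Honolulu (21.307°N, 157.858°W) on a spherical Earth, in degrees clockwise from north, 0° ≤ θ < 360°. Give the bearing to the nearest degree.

Δλ = -157.858 − -175.203 = 17.345°.
θ = atan2( sin Δλ · cos φ₂ , cos φ₁ · sin φ₂ − sin φ₁ · cos φ₂ · cos Δλ )
  = atan2(0.27775, 0.65962) = 22.835° → normalised to [0°, 360°): 22.835°.

23°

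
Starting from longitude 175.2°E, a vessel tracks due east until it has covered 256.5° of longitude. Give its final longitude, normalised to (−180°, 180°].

71.7°E

Start at +175.2°; shift +256.5° → +431.7°.
+431.7° lies outside (−180°, 180°]; subtract 360° → +71.7°.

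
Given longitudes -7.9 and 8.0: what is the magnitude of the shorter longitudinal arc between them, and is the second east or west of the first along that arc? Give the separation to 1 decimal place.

Raw difference: 8.0 − -7.9 = 15.9°.
Normalise into (−180°, 180°]: 15.9° stays 15.9°.
Positive ⇒ the second point lies to the east; separation 15.9°.

15.9° east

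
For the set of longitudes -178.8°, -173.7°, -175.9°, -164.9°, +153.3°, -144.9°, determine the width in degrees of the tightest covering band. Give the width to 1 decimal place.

61.8°

Sort the longitudes: -178.8°, -175.9°, -173.7°, -164.9°, -144.9°, +153.3°.
Eastward gaps between consecutive values (wrapping around): 2.9°, 2.2°, 8.8°, 20.0°, 298.2°, 27.9°.
Largest gap = 298.2° ⇒ minimal covering band is its complement: 360° − 298.2° = 61.8°.
Band runs from +153.3° eastward to -144.9°, crossing the antimeridian.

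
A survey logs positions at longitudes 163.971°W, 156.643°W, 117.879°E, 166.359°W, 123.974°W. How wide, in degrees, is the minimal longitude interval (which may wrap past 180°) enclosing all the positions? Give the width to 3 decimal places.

Sort the longitudes: -166.359°, -163.971°, -156.643°, -123.974°, +117.879°.
Eastward gaps between consecutive values (wrapping around): 2.388°, 7.328°, 32.669°, 241.853°, 75.762°.
Largest gap = 241.853° ⇒ minimal covering band is its complement: 360° − 241.853° = 118.147°.
Band runs from +117.879° eastward to -123.974°, crossing the antimeridian.

118.147°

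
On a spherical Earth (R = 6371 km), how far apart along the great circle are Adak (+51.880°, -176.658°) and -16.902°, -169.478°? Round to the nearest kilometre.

7680 km

Δλ = -169.478 − -176.658 = 7.180°.
Δφ = -16.902 − 51.880 = -68.782°.
a = sin²(Δφ/2) + cos φ₁ · cos φ₂ · sin²(Δλ/2) = 0.321357.
c = 2·atan2(√a, √(1−a)) = 1.20544 rad → d = 6371·c ≈ 7679.83 km.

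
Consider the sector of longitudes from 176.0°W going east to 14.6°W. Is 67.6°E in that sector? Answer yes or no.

No

Band width going east from -176.0° to -14.6°: ((-14.6 − -176.0) mod 360) = 161.4°.
Offset of +67.6° east of the west edge: ((67.6 − -176.0) mod 360) = 243.6°.
243.6° > 161.4° ⇒ outside.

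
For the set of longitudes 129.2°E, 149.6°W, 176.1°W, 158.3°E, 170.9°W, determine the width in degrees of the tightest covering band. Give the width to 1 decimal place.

81.2°

Sort the longitudes: -176.1°, -170.9°, -149.6°, +129.2°, +158.3°.
Eastward gaps between consecutive values (wrapping around): 5.2°, 21.3°, 278.8°, 29.1°, 25.6°.
Largest gap = 278.8° ⇒ minimal covering band is its complement: 360° − 278.8° = 81.2°.
Band runs from +129.2° eastward to -149.6°, crossing the antimeridian.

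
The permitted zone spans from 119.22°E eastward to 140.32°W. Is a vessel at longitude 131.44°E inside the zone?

Band width going east from +119.22° to -140.32°: ((-140.32 − 119.22) mod 360) = 100.46°.
Offset of +131.44° east of the west edge: ((131.44 − 119.22) mod 360) = 12.22°.
12.22° ≤ 100.46° ⇒ inside.

Yes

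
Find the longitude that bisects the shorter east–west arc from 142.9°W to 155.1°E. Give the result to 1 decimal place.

173.9°W

Signed shortest Δλ from -142.9° to +155.1° is -62.0°.
Midpoint longitude = -142.9° + (-62.0°)/2 = -142.9° − 31.0° = -173.9°.
(The naïve average (-142.9 + +155.1)/2 = 6.1° is on the wrong side of the globe.)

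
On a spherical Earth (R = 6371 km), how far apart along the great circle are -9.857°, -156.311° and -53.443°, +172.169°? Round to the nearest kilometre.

Δλ = 172.169 − -156.311 = 328.480°; wrapped into (−180°, 180°]: -31.520°.
Δφ = -53.443 − -9.857 = -43.586°.
a = sin²(Δφ/2) + cos φ₁ · cos φ₂ · sin²(Δλ/2) = 0.181121.
c = 2·atan2(√a, √(1−a)) = 0.87921 rad → d = 6371·c ≈ 5601.46 km.

5601 km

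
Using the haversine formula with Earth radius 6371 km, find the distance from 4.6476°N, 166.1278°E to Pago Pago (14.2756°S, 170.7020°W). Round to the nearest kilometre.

3310 km

Δλ = -170.7020 − 166.1278 = -336.8298°; wrapped into (−180°, 180°]: 23.1702°.
Δφ = -14.2756 − 4.6476 = -18.9232°.
a = sin²(Δφ/2) + cos φ₁ · cos φ₂ · sin²(Δλ/2) = 0.065979.
c = 2·atan2(√a, √(1−a)) = 0.51955 rad → d = 6371·c ≈ 3310.06 km.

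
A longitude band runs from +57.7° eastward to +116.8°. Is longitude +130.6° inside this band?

No

Band width going east from +57.7° to +116.8°: ((116.8 − 57.7) mod 360) = 59.1°.
Offset of +130.6° east of the west edge: ((130.6 − 57.7) mod 360) = 72.9°.
72.9° > 59.1° ⇒ outside.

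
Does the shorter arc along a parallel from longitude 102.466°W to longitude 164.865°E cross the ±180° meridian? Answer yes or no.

Naïve |164.865 − -102.466| = 267.331° > 180°, so the shorter arc goes the other way round — across 180°.
Signed shortest Δλ = ((164.865 − -102.466 + 180) mod 360) − 180 = -92.669°.
Going west by 92.669° from -102.466° passes through 180° before reaching +164.865°.

Yes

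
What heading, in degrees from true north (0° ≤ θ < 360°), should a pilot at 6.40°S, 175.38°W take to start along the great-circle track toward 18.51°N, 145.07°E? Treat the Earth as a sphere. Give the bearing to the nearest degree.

303°

Δλ = 145.07 − -175.38 = 320.45°; wrapped into (−180°, 180°]: -39.55°.
θ = atan2( sin Δλ · cos φ₂ , cos φ₁ · sin φ₂ − sin φ₁ · cos φ₂ · cos Δλ )
  = atan2(-0.60381, 0.39700) = -56.676° → normalised to [0°, 360°): 303.324°.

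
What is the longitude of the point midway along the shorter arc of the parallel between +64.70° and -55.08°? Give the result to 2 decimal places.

+4.81°

Signed shortest Δλ from +64.70° to -55.08° is -119.78°.
Midpoint longitude = +64.70° + (-119.78°)/2 = +64.70° − 59.89° = +4.81°.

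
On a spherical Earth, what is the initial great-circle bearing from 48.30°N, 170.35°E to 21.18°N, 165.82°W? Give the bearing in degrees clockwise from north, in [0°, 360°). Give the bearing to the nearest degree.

136°

Δλ = -165.82 − 170.35 = -336.17°; wrapped into (−180°, 180°]: 23.83°.
θ = atan2( sin Δλ · cos φ₂ , cos φ₁ · sin φ₂ − sin φ₁ · cos φ₂ · cos Δλ )
  = atan2(0.37673, -0.39650) = 136.465° → normalised to [0°, 360°): 136.465°.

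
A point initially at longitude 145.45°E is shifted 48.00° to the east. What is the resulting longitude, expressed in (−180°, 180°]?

Start at +145.45°; shift +48.00° → +193.45°.
+193.45° lies outside (−180°, 180°]; subtract 360° → -166.55°.

166.55°W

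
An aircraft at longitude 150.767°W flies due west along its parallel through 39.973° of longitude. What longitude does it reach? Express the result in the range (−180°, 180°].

Start at -150.767°; shift −39.973° → -190.740°.
-190.740° lies outside (−180°, 180°]; add 360° → +169.260°.

169.260°E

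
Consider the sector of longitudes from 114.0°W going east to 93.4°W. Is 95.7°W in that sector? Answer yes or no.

Yes

Band width going east from -114.0° to -93.4°: ((-93.4 − -114.0) mod 360) = 20.6°.
Offset of -95.7° east of the west edge: ((-95.7 − -114.0) mod 360) = 18.3°.
18.3° ≤ 20.6° ⇒ inside.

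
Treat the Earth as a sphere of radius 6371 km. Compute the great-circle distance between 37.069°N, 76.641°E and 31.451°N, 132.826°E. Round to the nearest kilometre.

5127 km

Δλ = 132.826 − 76.641 = 56.185°.
Δφ = 31.451 − 37.069 = -5.618°.
a = sin²(Δφ/2) + cos φ₁ · cos φ₂ · sin²(Δλ/2) = 0.153339.
c = 2·atan2(√a, √(1−a)) = 0.80471 rad → d = 6371·c ≈ 5126.80 km.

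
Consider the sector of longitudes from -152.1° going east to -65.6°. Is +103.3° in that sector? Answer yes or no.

No

Band width going east from -152.1° to -65.6°: ((-65.6 − -152.1) mod 360) = 86.5°.
Offset of +103.3° east of the west edge: ((103.3 − -152.1) mod 360) = 255.4°.
255.4° > 86.5° ⇒ outside.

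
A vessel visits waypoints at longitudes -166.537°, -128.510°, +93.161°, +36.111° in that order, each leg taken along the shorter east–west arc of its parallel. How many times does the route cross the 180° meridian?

Leg 1: -166.537° → -128.510°, shortest Δλ = 38.027° (east) — does not cross 180°.
Leg 2: -128.510° → +93.161°, shortest Δλ = -138.329° (west) — crosses 180°.
Leg 3: +93.161° → +36.111°, shortest Δλ = -57.05° (west) — does not cross 180°.
Total crossings: 1.

1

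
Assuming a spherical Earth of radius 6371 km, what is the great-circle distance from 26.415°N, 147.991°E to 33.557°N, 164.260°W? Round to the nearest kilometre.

Δλ = -164.260 − 147.991 = -312.251°; wrapped into (−180°, 180°]: 47.749°.
Δφ = 33.557 − 26.415 = 7.142°.
a = sin²(Δφ/2) + cos φ₁ · cos φ₂ · sin²(Δλ/2) = 0.126136.
c = 2·atan2(√a, √(1−a)) = 0.72616 rad → d = 6371·c ≈ 4626.39 km.

4626 km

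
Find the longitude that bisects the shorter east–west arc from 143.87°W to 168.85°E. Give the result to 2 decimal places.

Signed shortest Δλ from -143.87° to +168.85° is -47.28°.
Midpoint longitude = -143.87° + (-47.28°)/2 = -143.87° − 23.64° = -167.51°.
(The naïve average (-143.87 + +168.85)/2 = 12.49° is on the wrong side of the globe.)

167.51°W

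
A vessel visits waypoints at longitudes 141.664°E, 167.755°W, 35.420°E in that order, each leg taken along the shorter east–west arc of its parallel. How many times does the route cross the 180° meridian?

Leg 1: +141.664° → -167.755°, shortest Δλ = 50.581° (east) — crosses 180°.
Leg 2: -167.755° → +35.420°, shortest Δλ = -156.825° (west) — crosses 180°.
Total crossings: 2.

2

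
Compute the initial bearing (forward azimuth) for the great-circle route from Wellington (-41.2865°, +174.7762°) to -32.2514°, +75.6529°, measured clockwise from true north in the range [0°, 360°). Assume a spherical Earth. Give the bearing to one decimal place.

239.6°

Δλ = 75.6529 − 174.7762 = -99.1233°.
θ = atan2( sin Δλ · cos φ₂ , cos φ₁ · sin φ₂ − sin φ₁ · cos φ₂ · cos Δλ )
  = atan2(-0.83502, -0.48946) = -120.378° → normalised to [0°, 360°): 239.622°.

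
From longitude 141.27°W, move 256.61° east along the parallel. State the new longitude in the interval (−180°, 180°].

115.34°E

Start at -141.27°; shift +256.61° → +115.34°.
+115.34° already lies in (−180°, 180°].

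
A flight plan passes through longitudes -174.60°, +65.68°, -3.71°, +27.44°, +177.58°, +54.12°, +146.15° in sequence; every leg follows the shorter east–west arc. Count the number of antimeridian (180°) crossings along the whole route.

1

Leg 1: -174.60° → +65.68°, shortest Δλ = -119.72° (west) — crosses 180°.
Leg 2: +65.68° → -3.71°, shortest Δλ = -69.39° (west) — does not cross 180°.
Leg 3: -3.71° → +27.44°, shortest Δλ = 31.15° (east) — does not cross 180°.
Leg 4: +27.44° → +177.58°, shortest Δλ = 150.14° (east) — does not cross 180°.
Leg 5: +177.58° → +54.12°, shortest Δλ = -123.46° (west) — does not cross 180°.
Leg 6: +54.12° → +146.15°, shortest Δλ = 92.03° (east) — does not cross 180°.
Total crossings: 1.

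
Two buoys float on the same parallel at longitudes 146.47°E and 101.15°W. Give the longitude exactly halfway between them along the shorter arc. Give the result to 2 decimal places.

157.34°W

Signed shortest Δλ from +146.47° to -101.15° is +112.38°.
Midpoint longitude = +146.47° + (+112.38°)/2 = +146.47° + 56.19° = +202.66°.
Normalise into (−180°, 180°]: -157.34°.
(The naïve average (+146.47 + -101.15)/2 = 22.66° is on the wrong side of the globe.)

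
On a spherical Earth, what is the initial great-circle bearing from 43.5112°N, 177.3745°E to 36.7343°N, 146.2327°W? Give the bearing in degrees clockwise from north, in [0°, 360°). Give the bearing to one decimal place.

91.3°

Δλ = -146.2327 − 177.3745 = -323.6072°; wrapped into (−180°, 180°]: 36.3928°.
θ = atan2( sin Δλ · cos φ₂ , cos φ₁ · sin φ₂ − sin φ₁ · cos φ₂ · cos Δλ )
  = atan2(0.47550, -0.01039) = 91.252° → normalised to [0°, 360°): 91.252°.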